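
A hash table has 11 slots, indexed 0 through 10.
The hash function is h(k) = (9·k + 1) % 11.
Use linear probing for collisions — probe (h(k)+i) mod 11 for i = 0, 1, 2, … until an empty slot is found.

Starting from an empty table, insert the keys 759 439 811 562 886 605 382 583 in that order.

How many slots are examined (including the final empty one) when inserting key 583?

759 hashes to 1; slot 1 is free => place at 1.
439 hashes to 3; slot 3 is free => place at 3.
811 hashes to 7; slot 7 is free => place at 7.
562 hashes to 10; slot 10 is free => place at 10.
886 hashes to 0; slot 0 is free => place at 0.
605 hashes to 1; 1 taken => place at 2.
382 hashes to 7; 7 taken => place at 8.
583 hashes to 1; 1,2,3 taken => place at 4.
Table: [886, 759, 605, 439, 583, -, -, 811, 382, -, 562]

4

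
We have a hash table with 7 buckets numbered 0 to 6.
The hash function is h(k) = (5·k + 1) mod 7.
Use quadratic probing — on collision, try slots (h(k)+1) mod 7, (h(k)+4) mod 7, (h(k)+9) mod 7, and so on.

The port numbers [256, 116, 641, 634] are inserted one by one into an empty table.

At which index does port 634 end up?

2

256 hashes to 0; slot 0 is free => place at 0.
116 hashes to 0; 0 taken => place at 1.
641 hashes to 0; 0,1 taken => place at 4.
634 hashes to 0; 0,1,4 taken => place at 2.
Table: [256, 116, 634, -, 641, -, -]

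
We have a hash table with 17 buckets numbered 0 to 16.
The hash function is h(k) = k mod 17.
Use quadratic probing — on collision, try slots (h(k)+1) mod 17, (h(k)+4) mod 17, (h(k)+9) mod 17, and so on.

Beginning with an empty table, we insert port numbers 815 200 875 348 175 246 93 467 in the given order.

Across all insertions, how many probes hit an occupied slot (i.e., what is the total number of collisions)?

815 hashes to 16; slot 16 is free → place at 16.
200 hashes to 13; slot 13 is free → place at 13.
875 hashes to 8; slot 8 is free → place at 8.
348 hashes to 8; 8 taken → place at 9.
175 hashes to 5; slot 5 is free → place at 5.
246 hashes to 8; 8,9 taken → place at 12.
93 hashes to 8; 8,9,12 taken → place at 0.
467 hashes to 8; 8,9,12,0 taken → place at 7.
Table: [93, —, —, —, —, 175, —, 467, 875, 348, —, —, 246, 200, —, —, 815]

10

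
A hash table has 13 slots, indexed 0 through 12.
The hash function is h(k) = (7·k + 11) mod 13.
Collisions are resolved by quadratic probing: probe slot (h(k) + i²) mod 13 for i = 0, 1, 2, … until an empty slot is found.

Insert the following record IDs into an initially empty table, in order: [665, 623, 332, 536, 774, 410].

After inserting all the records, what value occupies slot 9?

774

Insert 665: h=12, slot 12 empty => index 12.
Insert 623: h=4, slot 4 empty => index 4.
Insert 332: h=8, slot 8 empty => index 8.
Insert 536: h=6, slot 6 empty => index 6.
Insert 774: h=8, slot 8 occupied => index 9.
Insert 410: h=8, slots 8,9,12,4 occupied => index 11.
Table: [∅, ∅, ∅, ∅, 623, ∅, 536, ∅, 332, 774, ∅, 410, 665]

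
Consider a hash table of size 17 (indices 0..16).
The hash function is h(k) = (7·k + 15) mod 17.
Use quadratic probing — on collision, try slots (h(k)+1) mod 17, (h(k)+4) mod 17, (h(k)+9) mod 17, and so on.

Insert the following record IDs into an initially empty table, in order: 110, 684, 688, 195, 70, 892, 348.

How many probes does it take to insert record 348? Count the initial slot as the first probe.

110: h=3 -> slot 3
684: h=9 -> slot 9
688: h=3, probe 3,4 -> slot 4
195: h=3, probe 3,4,7 -> slot 7
70: h=12 -> slot 12
892: h=3, probe 3,4,7,12,2 -> slot 2
348: h=3, probe 3,4,7,12,2,11 -> slot 11
Table: [—, —, 892, 110, 688, —, —, 195, —, 684, —, 348, 70, —, —, —, —]

6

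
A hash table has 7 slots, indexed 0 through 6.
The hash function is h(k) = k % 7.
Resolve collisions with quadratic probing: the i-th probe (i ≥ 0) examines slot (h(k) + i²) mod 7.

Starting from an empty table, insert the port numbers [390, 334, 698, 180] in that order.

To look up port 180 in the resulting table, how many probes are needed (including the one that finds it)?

390: h=5 => slot 5
334: h=5, probe 5,6 => slot 6
698: h=5, probe 5,6,2 => slot 2
180: h=5, probe 5,6,2,0 => slot 0
Table: [180, ∅, 698, ∅, ∅, 390, 334]
Lookup 180: h=5, probe 5,6,2,0 → found at 0.

4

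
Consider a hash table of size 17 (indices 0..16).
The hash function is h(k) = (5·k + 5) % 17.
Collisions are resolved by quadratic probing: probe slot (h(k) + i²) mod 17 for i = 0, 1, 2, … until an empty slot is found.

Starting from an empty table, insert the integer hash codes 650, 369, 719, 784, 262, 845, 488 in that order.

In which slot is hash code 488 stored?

5

650: h=8 -> slot 8
369: h=14 -> slot 14
719: h=13 -> slot 13
784: h=15 -> slot 15
262: h=6 -> slot 6
845: h=14, probe 14,15,1 -> slot 1
488: h=14, probe 14,15,1,6,13,5 -> slot 5
Table: [∅, 845, ∅, ∅, ∅, 488, 262, ∅, 650, ∅, ∅, ∅, ∅, 719, 369, 784, ∅]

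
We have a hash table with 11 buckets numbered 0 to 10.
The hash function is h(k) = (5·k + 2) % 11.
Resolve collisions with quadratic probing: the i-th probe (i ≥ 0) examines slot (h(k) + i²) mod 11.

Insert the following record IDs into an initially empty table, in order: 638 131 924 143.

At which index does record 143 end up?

638: h=2 -> slot 2
131: h=8 -> slot 8
924: h=2, probe 2,3 -> slot 3
143: h=2, probe 2,3,6 -> slot 6
Table: [_, _, 638, 924, _, _, 143, _, 131, _, _]

6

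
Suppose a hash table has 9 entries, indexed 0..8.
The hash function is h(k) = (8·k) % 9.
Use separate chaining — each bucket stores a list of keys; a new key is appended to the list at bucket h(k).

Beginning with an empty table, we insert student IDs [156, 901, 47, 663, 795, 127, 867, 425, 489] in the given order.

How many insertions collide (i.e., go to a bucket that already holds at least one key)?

5

Insert 156: h=6, bucket 6 empty → new chain.
Insert 901: h=8, bucket 8 empty → new chain.
Insert 47: h=7, bucket 7 empty → new chain.
Insert 663: h=3, bucket 3 empty → new chain.
Insert 795: h=6, bucket 6 nonempty → append to chain.
Insert 127: h=8, bucket 8 nonempty → append to chain.
Insert 867: h=6, bucket 6 nonempty → append to chain.
Insert 425: h=7, bucket 7 nonempty → append to chain.
Insert 489: h=6, bucket 6 nonempty → append to chain.
Final buckets:
0: .
1: .
2: .
3: 663
4: .
5: .
6: 156 -> 795 -> 867 -> 489
7: 47 -> 425
8: 901 -> 127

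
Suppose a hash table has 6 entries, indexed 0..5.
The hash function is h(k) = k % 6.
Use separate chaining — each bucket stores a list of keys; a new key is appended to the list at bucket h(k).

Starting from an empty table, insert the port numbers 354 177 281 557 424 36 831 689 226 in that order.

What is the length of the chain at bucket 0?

2

Insert 354: h=0, bucket 0 empty -> new chain.
Insert 177: h=3, bucket 3 empty -> new chain.
Insert 281: h=5, bucket 5 empty -> new chain.
Insert 557: h=5, bucket 5 nonempty -> append to chain.
Insert 424: h=4, bucket 4 empty -> new chain.
Insert 36: h=0, bucket 0 nonempty -> append to chain.
Insert 831: h=3, bucket 3 nonempty -> append to chain.
Insert 689: h=5, bucket 5 nonempty -> append to chain.
Insert 226: h=4, bucket 4 nonempty -> append to chain.
Final buckets:
0: 354 -> 36
1: —
2: —
3: 177 -> 831
4: 424 -> 226
5: 281 -> 557 -> 689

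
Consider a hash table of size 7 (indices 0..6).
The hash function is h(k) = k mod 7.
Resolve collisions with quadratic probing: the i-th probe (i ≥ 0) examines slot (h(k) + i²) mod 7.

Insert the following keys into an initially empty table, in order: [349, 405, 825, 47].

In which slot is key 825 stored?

Insert 349: h=6, slot 6 empty → index 6.
Insert 405: h=6, slot 6 occupied → index 0.
Insert 825: h=6, slots 6,0 occupied → index 3.
Insert 47: h=5, slot 5 empty → index 5.
Table: [405, _, _, 825, _, 47, 349]

3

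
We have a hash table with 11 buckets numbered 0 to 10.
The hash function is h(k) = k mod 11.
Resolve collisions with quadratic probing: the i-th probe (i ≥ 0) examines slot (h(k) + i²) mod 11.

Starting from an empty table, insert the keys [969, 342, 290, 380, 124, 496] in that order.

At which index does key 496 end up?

969 hashes to 1; slot 1 is free → place at 1.
342 hashes to 1; 1 taken → place at 2.
290 hashes to 4; slot 4 is free → place at 4.
380 hashes to 6; slot 6 is free → place at 6.
124 hashes to 3; slot 3 is free → place at 3.
496 hashes to 1; 1,2 taken → place at 5.
Table: [_, 969, 342, 124, 290, 496, 380, _, _, _, _]

5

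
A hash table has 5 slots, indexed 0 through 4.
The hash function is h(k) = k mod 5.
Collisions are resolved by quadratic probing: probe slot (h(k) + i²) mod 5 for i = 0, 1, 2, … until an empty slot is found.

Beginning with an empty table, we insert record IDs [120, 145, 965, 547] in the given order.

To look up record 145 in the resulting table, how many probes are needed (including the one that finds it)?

2

120: h=0 -> slot 0
145: h=0, probe 0,1 -> slot 1
965: h=0, probe 0,1,4 -> slot 4
547: h=2 -> slot 2
Table: [120, 145, 547, —, 965]
Lookup 145: h=0, probe 0,1 → found at 1.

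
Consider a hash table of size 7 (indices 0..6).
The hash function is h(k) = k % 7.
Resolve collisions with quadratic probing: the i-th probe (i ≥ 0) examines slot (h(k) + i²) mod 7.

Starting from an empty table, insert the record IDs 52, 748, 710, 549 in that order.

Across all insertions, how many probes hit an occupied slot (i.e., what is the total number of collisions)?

3

52: h=3 -> slot 3
748: h=6 -> slot 6
710: h=3, probe 3,4 -> slot 4
549: h=3, probe 3,4,0 -> slot 0
Table: [549, —, —, 52, 710, —, 748]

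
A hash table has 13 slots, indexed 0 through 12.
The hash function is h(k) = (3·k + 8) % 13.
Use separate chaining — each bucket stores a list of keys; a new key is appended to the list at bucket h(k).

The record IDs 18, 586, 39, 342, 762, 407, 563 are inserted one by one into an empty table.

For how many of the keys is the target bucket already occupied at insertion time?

2

Insert 18: h=10, bucket 10 empty -> new chain.
Insert 586: h=11, bucket 11 empty -> new chain.
Insert 39: h=8, bucket 8 empty -> new chain.
Insert 342: h=7, bucket 7 empty -> new chain.
Insert 762: h=6, bucket 6 empty -> new chain.
Insert 407: h=7, bucket 7 nonempty -> append to chain.
Insert 563: h=7, bucket 7 nonempty -> append to chain.
Final buckets:
0: —
1: —
2: —
3: —
4: —
5: —
6: 762
7: 342 -> 407 -> 563
8: 39
9: —
10: 18
11: 586
12: —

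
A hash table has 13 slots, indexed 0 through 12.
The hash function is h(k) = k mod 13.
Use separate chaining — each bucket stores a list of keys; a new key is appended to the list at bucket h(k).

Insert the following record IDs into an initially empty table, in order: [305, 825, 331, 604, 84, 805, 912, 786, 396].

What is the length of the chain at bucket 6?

7

Insert 305: h=6, bucket 6 empty → new chain.
Insert 825: h=6, bucket 6 nonempty → append to chain.
Insert 331: h=6, bucket 6 nonempty → append to chain.
Insert 604: h=6, bucket 6 nonempty → append to chain.
Insert 84: h=6, bucket 6 nonempty → append to chain.
Insert 805: h=12, bucket 12 empty → new chain.
Insert 912: h=2, bucket 2 empty → new chain.
Insert 786: h=6, bucket 6 nonempty → append to chain.
Insert 396: h=6, bucket 6 nonempty → append to chain.
Final buckets:
0: .
1: .
2: 912
3: .
4: .
5: .
6: 305 -> 825 -> 331 -> 604 -> 84 -> 786 -> 396
7: .
8: .
9: .
10: .
11: .
12: 805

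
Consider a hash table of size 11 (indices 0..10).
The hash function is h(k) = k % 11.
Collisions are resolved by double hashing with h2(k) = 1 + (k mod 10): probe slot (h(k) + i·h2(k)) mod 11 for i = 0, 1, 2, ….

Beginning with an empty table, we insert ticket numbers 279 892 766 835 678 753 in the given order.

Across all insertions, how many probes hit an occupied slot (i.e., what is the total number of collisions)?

2

279: h=4 => slot 4
892: h=1 => slot 1
766: h=7 => slot 7
835: h=10 => slot 10
678: h=7, h2=9, probe 7,5 => slot 5
753: h=5, h2=4, probe 5,9 => slot 9
Table: [—, 892, —, —, 279, 678, —, 766, —, 753, 835]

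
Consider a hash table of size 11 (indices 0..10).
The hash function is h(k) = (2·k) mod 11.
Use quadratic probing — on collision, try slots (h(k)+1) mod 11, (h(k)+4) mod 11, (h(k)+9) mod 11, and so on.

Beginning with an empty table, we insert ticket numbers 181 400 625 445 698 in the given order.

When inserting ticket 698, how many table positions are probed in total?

3

181: h=10 => slot 10
400: h=8 => slot 8
625: h=7 => slot 7
445: h=10, probe 10,0 => slot 0
698: h=10, probe 10,0,3 => slot 3
Table: [445, ., ., 698, ., ., ., 625, 400, ., 181]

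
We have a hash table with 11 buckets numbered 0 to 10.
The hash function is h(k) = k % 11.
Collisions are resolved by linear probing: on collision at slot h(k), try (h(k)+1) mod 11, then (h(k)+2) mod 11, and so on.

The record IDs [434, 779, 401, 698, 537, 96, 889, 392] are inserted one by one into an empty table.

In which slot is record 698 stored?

7

434 hashes to 5; slot 5 is free => place at 5.
779 hashes to 9; slot 9 is free => place at 9.
401 hashes to 5; 5 taken => place at 6.
698 hashes to 5; 5,6 taken => place at 7.
537 hashes to 9; 9 taken => place at 10.
96 hashes to 8; slot 8 is free => place at 8.
889 hashes to 9; 9,10 taken => place at 0.
392 hashes to 7; 7,8,9,10,0 taken => place at 1.
Table: [889, 392, -, -, -, 434, 401, 698, 96, 779, 537]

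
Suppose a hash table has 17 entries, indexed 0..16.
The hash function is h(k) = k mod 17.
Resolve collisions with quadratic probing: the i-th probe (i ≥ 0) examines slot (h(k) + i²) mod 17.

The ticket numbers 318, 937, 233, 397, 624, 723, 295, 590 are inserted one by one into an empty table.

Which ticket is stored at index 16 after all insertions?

318 hashes to 12; slot 12 is free → place at 12.
937 hashes to 2; slot 2 is free → place at 2.
233 hashes to 12; 12 taken → place at 13.
397 hashes to 6; slot 6 is free → place at 6.
624 hashes to 12; 12,13 taken → place at 16.
723 hashes to 9; slot 9 is free → place at 9.
295 hashes to 6; 6 taken → place at 7.
590 hashes to 12; 12,13,16 taken → place at 4.
Table: [—, —, 937, —, 590, —, 397, 295, —, 723, —, —, 318, 233, —, —, 624]

624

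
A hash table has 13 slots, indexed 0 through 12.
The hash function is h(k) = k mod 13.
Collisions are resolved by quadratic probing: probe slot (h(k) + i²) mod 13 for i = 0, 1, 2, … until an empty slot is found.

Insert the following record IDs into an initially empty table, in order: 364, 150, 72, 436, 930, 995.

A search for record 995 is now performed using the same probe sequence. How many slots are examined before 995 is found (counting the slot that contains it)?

5

364: h=0 -> slot 0
150: h=7 -> slot 7
72: h=7, probe 7,8 -> slot 8
436: h=7, probe 7,8,11 -> slot 11
930: h=7, probe 7,8,11,3 -> slot 3
995: h=7, probe 7,8,11,3,10 -> slot 10
Table: [364, -, -, 930, -, -, -, 150, 72, -, 995, 436, -]
Lookup 995: h=7, probe 7,8,11,3,10 → found at 10.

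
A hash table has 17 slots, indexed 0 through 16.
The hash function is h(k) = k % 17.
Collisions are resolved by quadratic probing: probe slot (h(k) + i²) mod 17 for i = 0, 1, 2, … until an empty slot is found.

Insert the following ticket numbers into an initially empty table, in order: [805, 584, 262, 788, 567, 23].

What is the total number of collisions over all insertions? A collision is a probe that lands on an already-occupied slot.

11

Insert 805: h=6, slot 6 empty -> index 6.
Insert 584: h=6, slot 6 occupied -> index 7.
Insert 262: h=7, slot 7 occupied -> index 8.
Insert 788: h=6, slots 6,7 occupied -> index 10.
Insert 567: h=6, slots 6,7,10 occupied -> index 15.
Insert 23: h=6, slots 6,7,10,15 occupied -> index 5.
Table: [., ., ., ., ., 23, 805, 584, 262, ., 788, ., ., ., ., 567, .]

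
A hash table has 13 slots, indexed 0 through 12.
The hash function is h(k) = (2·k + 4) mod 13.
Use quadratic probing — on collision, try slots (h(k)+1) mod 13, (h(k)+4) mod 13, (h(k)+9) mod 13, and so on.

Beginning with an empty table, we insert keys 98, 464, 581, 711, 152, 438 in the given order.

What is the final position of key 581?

98 hashes to 5; slot 5 is free → place at 5.
464 hashes to 9; slot 9 is free → place at 9.
581 hashes to 9; 9 taken → place at 10.
711 hashes to 9; 9,10 taken → place at 0.
152 hashes to 9; 9,10,0,5 taken → place at 12.
438 hashes to 9; 9,10,0,5,12 taken → place at 8.
Table: [711, ., ., ., ., 98, ., ., 438, 464, 581, ., 152]

10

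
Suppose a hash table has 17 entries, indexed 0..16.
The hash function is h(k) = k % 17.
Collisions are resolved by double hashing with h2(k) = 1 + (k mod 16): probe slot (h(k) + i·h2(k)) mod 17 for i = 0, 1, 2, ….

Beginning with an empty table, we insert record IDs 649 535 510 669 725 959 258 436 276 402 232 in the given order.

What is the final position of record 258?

9

649: h=3 -> slot 3
535: h=8 -> slot 8
510: h=0 -> slot 0
669: h=6 -> slot 6
725: h=11 -> slot 11
959: h=7 -> slot 7
258: h=3, h2=3, probe 3,6,9 -> slot 9
436: h=11, h2=5, probe 11,16 -> slot 16
276: h=4 -> slot 4
402: h=11, h2=3, probe 11,14 -> slot 14
232: h=11, h2=9, probe 11,3,12 -> slot 12
Table: [510, —, —, 649, 276, —, 669, 959, 535, 258, —, 725, 232, —, 402, —, 436]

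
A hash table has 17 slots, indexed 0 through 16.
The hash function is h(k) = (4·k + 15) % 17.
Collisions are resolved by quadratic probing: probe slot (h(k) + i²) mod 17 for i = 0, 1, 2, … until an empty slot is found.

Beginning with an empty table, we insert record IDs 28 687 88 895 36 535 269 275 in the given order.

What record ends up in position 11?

Insert 28: h=8, slot 8 empty -> index 8.
Insert 687: h=9, slot 9 empty -> index 9.
Insert 88: h=10, slot 10 empty -> index 10.
Insert 895: h=8, slots 8,9 occupied -> index 12.
Insert 36: h=6, slot 6 empty -> index 6.
Insert 535: h=13, slot 13 empty -> index 13.
Insert 269: h=3, slot 3 empty -> index 3.
Insert 275: h=10, slot 10 occupied -> index 11.
Table: [∅, ∅, ∅, 269, ∅, ∅, 36, ∅, 28, 687, 88, 275, 895, 535, ∅, ∅, ∅]

275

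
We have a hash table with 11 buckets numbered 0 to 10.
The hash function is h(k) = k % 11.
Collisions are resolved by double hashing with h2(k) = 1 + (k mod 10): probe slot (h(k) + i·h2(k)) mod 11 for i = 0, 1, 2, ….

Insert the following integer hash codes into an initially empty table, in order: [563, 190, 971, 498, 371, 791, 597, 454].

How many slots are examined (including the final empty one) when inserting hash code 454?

563 hashes to 2; slot 2 is free -> place at 2.
190 hashes to 3; slot 3 is free -> place at 3.
971 hashes to 3, h2=2; 3 taken -> place at 5.
498 hashes to 3, h2=9; 3 taken -> place at 1.
371 hashes to 8; slot 8 is free -> place at 8.
791 hashes to 10; slot 10 is free -> place at 10.
597 hashes to 3, h2=8; 3 taken -> place at 0.
454 hashes to 3, h2=5; 3,8,2 taken -> place at 7.
Table: [597, 498, 563, 190, -, 971, -, 454, 371, -, 791]

4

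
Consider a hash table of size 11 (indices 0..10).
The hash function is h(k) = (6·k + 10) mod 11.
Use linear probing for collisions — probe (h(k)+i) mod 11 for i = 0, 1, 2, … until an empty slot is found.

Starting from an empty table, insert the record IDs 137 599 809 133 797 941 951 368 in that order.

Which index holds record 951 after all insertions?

10

137: h=7 -> slot 7
599: h=7, probe 7,8 -> slot 8
809: h=2 -> slot 2
133: h=5 -> slot 5
797: h=7, probe 7,8,9 -> slot 9
941: h=2, probe 2,3 -> slot 3
951: h=7, probe 7,8,9,10 -> slot 10
368: h=7, probe 7,8,9,10,0 -> slot 0
Table: [368, —, 809, 941, —, 133, —, 137, 599, 797, 951]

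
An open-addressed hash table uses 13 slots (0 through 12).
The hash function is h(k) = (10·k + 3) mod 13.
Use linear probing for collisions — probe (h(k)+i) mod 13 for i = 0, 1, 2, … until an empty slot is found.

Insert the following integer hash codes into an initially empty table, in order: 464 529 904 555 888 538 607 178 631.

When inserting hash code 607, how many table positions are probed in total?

5

Insert 464: h=2, slot 2 empty → index 2.
Insert 529: h=2, slot 2 occupied → index 3.
Insert 904: h=8, slot 8 empty → index 8.
Insert 555: h=2, slots 2,3 occupied → index 4.
Insert 888: h=4, slot 4 occupied → index 5.
Insert 538: h=1, slot 1 empty → index 1.
Insert 607: h=2, slots 2,3,4,5 occupied → index 6.
Insert 178: h=2, slots 2,3,4,5,6 occupied → index 7.
Insert 631: h=8, slot 8 occupied → index 9.
Table: [., 538, 464, 529, 555, 888, 607, 178, 904, 631, ., ., .]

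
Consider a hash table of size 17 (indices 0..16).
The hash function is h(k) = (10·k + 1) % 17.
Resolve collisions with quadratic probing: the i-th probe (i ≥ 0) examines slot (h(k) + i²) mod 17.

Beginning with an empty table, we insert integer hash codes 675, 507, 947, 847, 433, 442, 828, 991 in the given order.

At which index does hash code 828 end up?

11

675 hashes to 2; slot 2 is free => place at 2.
507 hashes to 5; slot 5 is free => place at 5.
947 hashes to 2; 2 taken => place at 3.
847 hashes to 5; 5 taken => place at 6.
433 hashes to 13; slot 13 is free => place at 13.
442 hashes to 1; slot 1 is free => place at 1.
828 hashes to 2; 2,3,6 taken => place at 11.
991 hashes to 0; slot 0 is free => place at 0.
Table: [991, 442, 675, 947, _, 507, 847, _, _, _, _, 828, _, 433, _, _, _]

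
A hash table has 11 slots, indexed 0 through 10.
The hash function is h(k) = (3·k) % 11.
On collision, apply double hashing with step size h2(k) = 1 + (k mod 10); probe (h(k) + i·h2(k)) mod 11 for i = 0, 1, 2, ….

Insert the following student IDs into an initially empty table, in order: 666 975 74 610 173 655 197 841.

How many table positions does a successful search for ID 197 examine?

666: h=7 → slot 7
975: h=10 → slot 10
74: h=2 → slot 2
610: h=4 → slot 4
173: h=2, h2=4, probe 2,6 → slot 6
655: h=7, h2=6, probe 7,2,8 → slot 8
197: h=8, h2=8, probe 8,5 → slot 5
841: h=4, h2=2, probe 4,6,8,10,1 → slot 1
Table: [—, 841, 74, —, 610, 197, 173, 666, 655, —, 975]
Lookup 197: h=8, h2=8, probe 8,5 → found at 5.

2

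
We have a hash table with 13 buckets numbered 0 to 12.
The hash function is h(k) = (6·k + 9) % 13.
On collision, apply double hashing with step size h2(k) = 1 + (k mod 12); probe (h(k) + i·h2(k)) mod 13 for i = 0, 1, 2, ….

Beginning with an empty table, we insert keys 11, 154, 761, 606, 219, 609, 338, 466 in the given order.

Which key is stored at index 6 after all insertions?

466

11: h=10 => slot 10
154: h=10, h2=11, probe 10,8 => slot 8
761: h=12 => slot 12
606: h=5 => slot 5
219: h=10, h2=4, probe 10,1 => slot 1
609: h=10, h2=10, probe 10,7 => slot 7
338: h=9 => slot 9
466: h=10, h2=11, probe 10,8,6 => slot 6
Table: [-, 219, -, -, -, 606, 466, 609, 154, 338, 11, -, 761]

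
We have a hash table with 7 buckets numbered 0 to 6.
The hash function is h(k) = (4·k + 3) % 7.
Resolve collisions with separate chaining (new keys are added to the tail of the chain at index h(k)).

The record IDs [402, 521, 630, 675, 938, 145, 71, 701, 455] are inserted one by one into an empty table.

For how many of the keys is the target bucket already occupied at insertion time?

Insert 402: h=1, bucket 1 empty -> new chain.
Insert 521: h=1, bucket 1 nonempty -> append to chain.
Insert 630: h=3, bucket 3 empty -> new chain.
Insert 675: h=1, bucket 1 nonempty -> append to chain.
Insert 938: h=3, bucket 3 nonempty -> append to chain.
Insert 145: h=2, bucket 2 empty -> new chain.
Insert 71: h=0, bucket 0 empty -> new chain.
Insert 701: h=0, bucket 0 nonempty -> append to chain.
Insert 455: h=3, bucket 3 nonempty -> append to chain.
Final buckets:
0: 71 -> 701
1: 402 -> 521 -> 675
2: 145
3: 630 -> 938 -> 455
4: ∅
5: ∅
6: ∅

5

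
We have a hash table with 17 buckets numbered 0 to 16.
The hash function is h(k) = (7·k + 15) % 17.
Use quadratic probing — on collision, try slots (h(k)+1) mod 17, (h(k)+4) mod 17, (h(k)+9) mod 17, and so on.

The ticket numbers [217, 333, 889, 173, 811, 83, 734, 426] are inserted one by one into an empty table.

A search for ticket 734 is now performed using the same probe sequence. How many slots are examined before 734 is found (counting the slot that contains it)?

2

217 hashes to 4; slot 4 is free -> place at 4.
333 hashes to 0; slot 0 is free -> place at 0.
889 hashes to 16; slot 16 is free -> place at 16.
173 hashes to 2; slot 2 is free -> place at 2.
811 hashes to 14; slot 14 is free -> place at 14.
83 hashes to 1; slot 1 is free -> place at 1.
734 hashes to 2; 2 taken -> place at 3.
426 hashes to 5; slot 5 is free -> place at 5.
Table: [333, 83, 173, 734, 217, 426, ∅, ∅, ∅, ∅, ∅, ∅, ∅, ∅, 811, ∅, 889]
Lookup 734: h=2, probe 2,3 → found at 3.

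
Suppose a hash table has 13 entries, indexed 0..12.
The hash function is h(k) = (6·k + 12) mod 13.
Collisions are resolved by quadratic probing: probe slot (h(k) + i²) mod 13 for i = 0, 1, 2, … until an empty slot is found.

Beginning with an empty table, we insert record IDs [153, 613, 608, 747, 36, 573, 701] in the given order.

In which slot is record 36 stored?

Insert 153: h=7, slot 7 empty -> index 7.
Insert 613: h=11, slot 11 empty -> index 11.
Insert 608: h=7, slot 7 occupied -> index 8.
Insert 747: h=9, slot 9 empty -> index 9.
Insert 36: h=7, slots 7,8,11 occupied -> index 3.
Insert 573: h=5, slot 5 empty -> index 5.
Insert 701: h=6, slot 6 empty -> index 6.
Table: [-, -, -, 36, -, 573, 701, 153, 608, 747, -, 613, -]

3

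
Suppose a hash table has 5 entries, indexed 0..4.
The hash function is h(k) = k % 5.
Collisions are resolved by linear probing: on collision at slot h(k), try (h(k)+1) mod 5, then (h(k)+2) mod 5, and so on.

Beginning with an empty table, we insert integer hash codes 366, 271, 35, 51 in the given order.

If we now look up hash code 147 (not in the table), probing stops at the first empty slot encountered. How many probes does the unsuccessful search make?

366: h=1 => slot 1
271: h=1, probe 1,2 => slot 2
35: h=0 => slot 0
51: h=1, probe 1,2,3 => slot 3
Table: [35, 366, 271, 51, ∅]
Lookup 147: h=2, probe 2,3,4 → slot 4 empty, not found.

3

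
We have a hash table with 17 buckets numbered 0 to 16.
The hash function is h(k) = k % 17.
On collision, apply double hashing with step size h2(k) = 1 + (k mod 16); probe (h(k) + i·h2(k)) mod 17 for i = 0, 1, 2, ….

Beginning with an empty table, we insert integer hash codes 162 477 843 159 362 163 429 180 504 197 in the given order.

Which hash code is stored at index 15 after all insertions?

162 hashes to 9; slot 9 is free → place at 9.
477 hashes to 1; slot 1 is free → place at 1.
843 hashes to 10; slot 10 is free → place at 10.
159 hashes to 6; slot 6 is free → place at 6.
362 hashes to 5; slot 5 is free → place at 5.
163 hashes to 10, h2=4; 10 taken → place at 14.
429 hashes to 4; slot 4 is free → place at 4.
180 hashes to 10, h2=5; 10 taken → place at 15.
504 hashes to 11; slot 11 is free → place at 11.
197 hashes to 10, h2=6; 10 taken → place at 16.
Table: [—, 477, —, —, 429, 362, 159, —, —, 162, 843, 504, —, —, 163, 180, 197]

180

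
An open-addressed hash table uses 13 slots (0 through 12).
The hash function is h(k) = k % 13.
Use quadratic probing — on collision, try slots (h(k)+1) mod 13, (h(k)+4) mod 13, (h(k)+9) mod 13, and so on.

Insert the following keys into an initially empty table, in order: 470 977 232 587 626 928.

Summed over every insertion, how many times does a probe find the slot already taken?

470: h=2 -> slot 2
977: h=2, probe 2,3 -> slot 3
232: h=11 -> slot 11
587: h=2, probe 2,3,6 -> slot 6
626: h=2, probe 2,3,6,11,5 -> slot 5
928: h=5, probe 5,6,9 -> slot 9
Table: [—, —, 470, 977, —, 626, 587, —, —, 928, —, 232, —]

9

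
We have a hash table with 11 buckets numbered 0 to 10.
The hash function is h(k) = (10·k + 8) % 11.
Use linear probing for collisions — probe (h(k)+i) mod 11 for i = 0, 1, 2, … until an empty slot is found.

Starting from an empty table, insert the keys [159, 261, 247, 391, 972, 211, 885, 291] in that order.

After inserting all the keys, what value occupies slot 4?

247

159: h=3 -> slot 3
261: h=0 -> slot 0
247: h=3, probe 3,4 -> slot 4
391: h=2 -> slot 2
972: h=4, probe 4,5 -> slot 5
211: h=6 -> slot 6
885: h=3, probe 3,4,5,6,7 -> slot 7
291: h=3, probe 3,4,5,6,7,8 -> slot 8
Table: [261, ∅, 391, 159, 247, 972, 211, 885, 291, ∅, ∅]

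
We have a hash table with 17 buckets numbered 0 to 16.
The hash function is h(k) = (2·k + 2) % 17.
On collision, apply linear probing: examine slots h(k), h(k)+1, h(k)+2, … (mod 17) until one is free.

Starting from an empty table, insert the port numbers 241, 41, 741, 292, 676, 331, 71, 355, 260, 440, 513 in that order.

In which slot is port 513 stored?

Insert 241: h=8, slot 8 empty => index 8.
Insert 41: h=16, slot 16 empty => index 16.
Insert 741: h=5, slot 5 empty => index 5.
Insert 292: h=8, slot 8 occupied => index 9.
Insert 676: h=11, slot 11 empty => index 11.
Insert 331: h=1, slot 1 empty => index 1.
Insert 71: h=8, slots 8,9 occupied => index 10.
Insert 355: h=15, slot 15 empty => index 15.
Insert 260: h=12, slot 12 empty => index 12.
Insert 440: h=15, slots 15,16 occupied => index 0.
Insert 513: h=8, slots 8,9,10,11,12 occupied => index 13.
Table: [440, 331, —, —, —, 741, —, —, 241, 292, 71, 676, 260, 513, —, 355, 41]

13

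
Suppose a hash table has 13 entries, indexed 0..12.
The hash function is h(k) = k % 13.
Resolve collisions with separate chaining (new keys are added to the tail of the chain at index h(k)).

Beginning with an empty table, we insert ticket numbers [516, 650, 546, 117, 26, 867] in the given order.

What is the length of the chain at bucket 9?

Insert 516: h=9, bucket 9 empty → new chain.
Insert 650: h=0, bucket 0 empty → new chain.
Insert 546: h=0, bucket 0 nonempty → append to chain.
Insert 117: h=0, bucket 0 nonempty → append to chain.
Insert 26: h=0, bucket 0 nonempty → append to chain.
Insert 867: h=9, bucket 9 nonempty → append to chain.
Final buckets:
0: 650 -> 546 -> 117 -> 26
1: .
2: .
3: .
4: .
5: .
6: .
7: .
8: .
9: 516 -> 867
10: .
11: .
12: .

2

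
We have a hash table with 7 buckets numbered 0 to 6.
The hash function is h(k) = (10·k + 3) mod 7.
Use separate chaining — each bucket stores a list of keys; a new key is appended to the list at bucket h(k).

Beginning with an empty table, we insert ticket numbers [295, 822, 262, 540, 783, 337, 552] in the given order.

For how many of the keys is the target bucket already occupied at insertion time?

4

295 → bucket 6
822 → bucket 5
262 → bucket 5 (collision)
540 → bucket 6 (collision)
783 → bucket 0
337 → bucket 6 (collision)
552 → bucket 0 (collision)
Final buckets:
0: 783 -> 552
1: ∅
2: ∅
3: ∅
4: ∅
5: 822 -> 262
6: 295 -> 540 -> 337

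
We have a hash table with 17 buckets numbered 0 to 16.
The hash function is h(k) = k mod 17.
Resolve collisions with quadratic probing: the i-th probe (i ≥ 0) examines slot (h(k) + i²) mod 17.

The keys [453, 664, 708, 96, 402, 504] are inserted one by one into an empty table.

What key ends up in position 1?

664

Insert 453: h=11, slot 11 empty -> index 11.
Insert 664: h=1, slot 1 empty -> index 1.
Insert 708: h=11, slot 11 occupied -> index 12.
Insert 96: h=11, slots 11,12 occupied -> index 15.
Insert 402: h=11, slots 11,12,15 occupied -> index 3.
Insert 504: h=11, slots 11,12,15,3 occupied -> index 10.
Table: [., 664, ., 402, ., ., ., ., ., ., 504, 453, 708, ., ., 96, .]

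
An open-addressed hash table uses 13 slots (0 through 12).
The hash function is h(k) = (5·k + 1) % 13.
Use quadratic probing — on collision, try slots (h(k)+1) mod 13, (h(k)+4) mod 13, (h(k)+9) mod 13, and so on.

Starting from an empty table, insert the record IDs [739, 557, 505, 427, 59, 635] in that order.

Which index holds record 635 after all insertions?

739 hashes to 4; slot 4 is free -> place at 4.
557 hashes to 4; 4 taken -> place at 5.
505 hashes to 4; 4,5 taken -> place at 8.
427 hashes to 4; 4,5,8 taken -> place at 0.
59 hashes to 10; slot 10 is free -> place at 10.
635 hashes to 4; 4,5,8,0 taken -> place at 7.
Table: [427, -, -, -, 739, 557, -, 635, 505, -, 59, -, -]

7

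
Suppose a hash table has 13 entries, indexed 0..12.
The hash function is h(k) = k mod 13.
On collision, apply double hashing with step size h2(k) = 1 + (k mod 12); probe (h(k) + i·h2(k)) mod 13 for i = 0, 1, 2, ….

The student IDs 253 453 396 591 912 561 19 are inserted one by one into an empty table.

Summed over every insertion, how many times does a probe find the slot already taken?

4

253 hashes to 6; slot 6 is free → place at 6.
453 hashes to 11; slot 11 is free → place at 11.
396 hashes to 6, h2=1; 6 taken → place at 7.
591 hashes to 6, h2=4; 6 taken → place at 10.
912 hashes to 2; slot 2 is free → place at 2.
561 hashes to 2, h2=10; 2 taken → place at 12.
19 hashes to 6, h2=8; 6 taken → place at 1.
Table: [., 19, 912, ., ., ., 253, 396, ., ., 591, 453, 561]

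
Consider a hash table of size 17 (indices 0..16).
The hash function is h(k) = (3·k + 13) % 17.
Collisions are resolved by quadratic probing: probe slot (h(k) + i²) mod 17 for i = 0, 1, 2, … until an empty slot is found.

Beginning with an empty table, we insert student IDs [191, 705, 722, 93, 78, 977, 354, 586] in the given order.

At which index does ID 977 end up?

191 hashes to 8; slot 8 is free -> place at 8.
705 hashes to 3; slot 3 is free -> place at 3.
722 hashes to 3; 3 taken -> place at 4.
93 hashes to 3; 3,4 taken -> place at 7.
78 hashes to 9; slot 9 is free -> place at 9.
977 hashes to 3; 3,4,7 taken -> place at 12.
354 hashes to 4; 4 taken -> place at 5.
586 hashes to 3; 3,4,7,12 taken -> place at 2.
Table: [., ., 586, 705, 722, 354, ., 93, 191, 78, ., ., 977, ., ., ., .]

12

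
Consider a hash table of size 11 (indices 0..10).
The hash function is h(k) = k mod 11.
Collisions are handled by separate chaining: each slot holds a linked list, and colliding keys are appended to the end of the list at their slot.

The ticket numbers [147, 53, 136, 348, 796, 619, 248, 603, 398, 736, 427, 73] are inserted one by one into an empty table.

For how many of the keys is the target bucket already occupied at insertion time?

Insert 147: h=4, bucket 4 empty -> new chain.
Insert 53: h=9, bucket 9 empty -> new chain.
Insert 136: h=4, bucket 4 nonempty -> append to chain.
Insert 348: h=7, bucket 7 empty -> new chain.
Insert 796: h=4, bucket 4 nonempty -> append to chain.
Insert 619: h=3, bucket 3 empty -> new chain.
Insert 248: h=6, bucket 6 empty -> new chain.
Insert 603: h=9, bucket 9 nonempty -> append to chain.
Insert 398: h=2, bucket 2 empty -> new chain.
Insert 736: h=10, bucket 10 empty -> new chain.
Insert 427: h=9, bucket 9 nonempty -> append to chain.
Insert 73: h=7, bucket 7 nonempty -> append to chain.
Final buckets:
0: ∅
1: ∅
2: 398
3: 619
4: 147 -> 136 -> 796
5: ∅
6: 248
7: 348 -> 73
8: ∅
9: 53 -> 603 -> 427
10: 736

5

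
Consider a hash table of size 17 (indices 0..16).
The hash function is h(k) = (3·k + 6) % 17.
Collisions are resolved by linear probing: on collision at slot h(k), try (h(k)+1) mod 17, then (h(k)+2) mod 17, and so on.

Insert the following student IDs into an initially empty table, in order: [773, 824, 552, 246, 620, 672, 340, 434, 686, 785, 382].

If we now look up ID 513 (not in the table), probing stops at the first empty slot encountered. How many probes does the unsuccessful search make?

773: h=13 → slot 13
824: h=13, probe 13,14 → slot 14
552: h=13, probe 13,14,15 → slot 15
246: h=13, probe 13,14,15,16 → slot 16
620: h=13, probe 13,14,15,16,0 → slot 0
672: h=16, probe 16,0,1 → slot 1
340: h=6 → slot 6
434: h=16, probe 16,0,1,2 → slot 2
686: h=7 → slot 7
785: h=15, probe 15,16,0,1,2,3 → slot 3
382: h=13, probe 13,14,15,16,0,1,2,3,4 → slot 4
Table: [620, 672, 434, 785, 382, _, 340, 686, _, _, _, _, _, 773, 824, 552, 246]
Lookup 513: h=15, probe 15,16,0,1,2,3,4,5 → slot 5 empty, not found.

8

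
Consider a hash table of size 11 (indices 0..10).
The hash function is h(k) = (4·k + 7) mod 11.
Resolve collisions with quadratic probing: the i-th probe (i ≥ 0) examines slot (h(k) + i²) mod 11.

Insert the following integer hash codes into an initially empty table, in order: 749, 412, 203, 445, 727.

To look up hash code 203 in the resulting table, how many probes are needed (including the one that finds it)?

749: h=0 => slot 0
412: h=5 => slot 5
203: h=5, probe 5,6 => slot 6
445: h=5, probe 5,6,9 => slot 9
727: h=0, probe 0,1 => slot 1
Table: [749, 727, -, -, -, 412, 203, -, -, 445, -]
Lookup 203: h=5, probe 5,6 → found at 6.

2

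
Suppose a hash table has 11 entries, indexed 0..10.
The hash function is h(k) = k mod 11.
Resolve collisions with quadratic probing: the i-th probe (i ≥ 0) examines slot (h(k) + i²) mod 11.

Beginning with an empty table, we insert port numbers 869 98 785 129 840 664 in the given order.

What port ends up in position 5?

840

869: h=0 -> slot 0
98: h=10 -> slot 10
785: h=4 -> slot 4
129: h=8 -> slot 8
840: h=4, probe 4,5 -> slot 5
664: h=4, probe 4,5,8,2 -> slot 2
Table: [869, —, 664, —, 785, 840, —, —, 129, —, 98]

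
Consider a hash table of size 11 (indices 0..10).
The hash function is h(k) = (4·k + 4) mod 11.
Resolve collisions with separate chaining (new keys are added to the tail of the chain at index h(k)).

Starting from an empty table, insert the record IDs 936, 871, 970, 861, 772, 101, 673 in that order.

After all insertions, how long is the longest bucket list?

5

936 → bucket 8
871 → bucket 1
970 → bucket 1 (collision)
861 → bucket 5
772 → bucket 1 (collision)
101 → bucket 1 (collision)
673 → bucket 1 (collision)
Final buckets:
0: .
1: 871 -> 970 -> 772 -> 101 -> 673
2: .
3: .
4: .
5: 861
6: .
7: .
8: 936
9: .
10: .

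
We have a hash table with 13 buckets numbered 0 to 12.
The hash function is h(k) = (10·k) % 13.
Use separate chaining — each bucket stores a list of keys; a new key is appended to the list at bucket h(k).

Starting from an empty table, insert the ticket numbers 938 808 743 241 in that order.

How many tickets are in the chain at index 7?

Insert 938: h=7, bucket 7 empty → new chain.
Insert 808: h=7, bucket 7 nonempty → append to chain.
Insert 743: h=7, bucket 7 nonempty → append to chain.
Insert 241: h=5, bucket 5 empty → new chain.
Final buckets:
0: ∅
1: ∅
2: ∅
3: ∅
4: ∅
5: 241
6: ∅
7: 938 -> 808 -> 743
8: ∅
9: ∅
10: ∅
11: ∅
12: ∅

3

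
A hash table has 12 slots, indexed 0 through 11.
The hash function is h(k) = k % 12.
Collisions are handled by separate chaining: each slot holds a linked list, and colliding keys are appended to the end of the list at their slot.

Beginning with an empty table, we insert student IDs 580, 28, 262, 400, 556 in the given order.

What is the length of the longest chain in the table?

4

Insert 580: h=4, bucket 4 empty → new chain.
Insert 28: h=4, bucket 4 nonempty → append to chain.
Insert 262: h=10, bucket 10 empty → new chain.
Insert 400: h=4, bucket 4 nonempty → append to chain.
Insert 556: h=4, bucket 4 nonempty → append to chain.
Final buckets:
0: .
1: .
2: .
3: .
4: 580 -> 28 -> 400 -> 556
5: .
6: .
7: .
8: .
9: .
10: 262
11: .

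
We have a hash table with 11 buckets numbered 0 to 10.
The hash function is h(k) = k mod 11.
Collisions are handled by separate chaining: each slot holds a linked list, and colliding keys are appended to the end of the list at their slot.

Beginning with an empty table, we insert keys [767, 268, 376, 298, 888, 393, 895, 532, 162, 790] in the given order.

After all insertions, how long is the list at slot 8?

4

767 → bucket 8
268 → bucket 4
376 → bucket 2
298 → bucket 1
888 → bucket 8 (collision)
393 → bucket 8 (collision)
895 → bucket 4 (collision)
532 → bucket 4 (collision)
162 → bucket 8 (collision)
790 → bucket 9
Final buckets:
0: ∅
1: 298
2: 376
3: ∅
4: 268 -> 895 -> 532
5: ∅
6: ∅
7: ∅
8: 767 -> 888 -> 393 -> 162
9: 790
10: ∅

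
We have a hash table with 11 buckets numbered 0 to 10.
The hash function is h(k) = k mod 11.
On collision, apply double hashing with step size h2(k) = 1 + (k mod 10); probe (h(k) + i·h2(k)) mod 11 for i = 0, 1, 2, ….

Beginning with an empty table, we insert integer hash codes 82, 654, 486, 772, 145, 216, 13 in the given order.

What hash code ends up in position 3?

145

Insert 82: h=5, slot 5 empty -> index 5.
Insert 654: h=5, h2=5, slot 5 occupied -> index 10.
Insert 486: h=2, slot 2 empty -> index 2.
Insert 772: h=2, h2=3, slots 2,5 occupied -> index 8.
Insert 145: h=2, h2=6, slots 2,8 occupied -> index 3.
Insert 216: h=7, slot 7 empty -> index 7.
Insert 13: h=2, h2=4, slot 2 occupied -> index 6.
Table: [., ., 486, 145, ., 82, 13, 216, 772, ., 654]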